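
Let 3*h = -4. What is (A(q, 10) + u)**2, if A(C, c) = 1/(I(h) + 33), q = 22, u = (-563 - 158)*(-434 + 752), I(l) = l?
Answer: 474429690899649/9025 ≈ 5.2568e+10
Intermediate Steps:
h = -4/3 (h = (1/3)*(-4) = -4/3 ≈ -1.3333)
u = -229278 (u = -721*318 = -229278)
A(C, c) = 3/95 (A(C, c) = 1/(-4/3 + 33) = 1/(95/3) = 3/95)
(A(q, 10) + u)**2 = (3/95 - 229278)**2 = (-21781407/95)**2 = 474429690899649/9025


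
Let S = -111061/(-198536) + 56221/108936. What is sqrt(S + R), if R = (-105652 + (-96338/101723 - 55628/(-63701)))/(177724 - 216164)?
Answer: sqrt(1957894574680636881345045029254082040029)/22627499668899201219 ≈ 1.9555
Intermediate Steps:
S = 1453777097/1351732356 (S = -111061*(-1/198536) + 56221*(1/108936) = 111061/198536 + 56221/108936 = 1453777097/1351732356 ≈ 1.0755)
R = 68461031124349/24908569627612 (R = (-105652 + (-96338*1/101723 - 55628*(-1/63701)))/(-38440) = (-105652 + (-96338/101723 + 55628/63701))*(-1/38440) = (-105652 - 478179894/6479856823)*(-1/38440) = -684610311243490/6479856823*(-1/38440) = 68461031124349/24908569627612 ≈ 2.7485)
sqrt(S + R) = sqrt(1453777097/1351732356 + 68461031124349/24908569627612) = sqrt(8047031183722359196163/2104357469207625713367) = sqrt(1957894574680636881345045029254082040029)/22627499668899201219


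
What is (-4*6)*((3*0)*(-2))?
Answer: 0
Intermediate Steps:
(-4*6)*((3*0)*(-2)) = -0*(-2) = -24*0 = 0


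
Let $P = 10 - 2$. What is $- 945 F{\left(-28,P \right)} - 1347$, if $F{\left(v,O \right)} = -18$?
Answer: $15663$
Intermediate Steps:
$P = 8$
$- 945 F{\left(-28,P \right)} - 1347 = \left(-945\right) \left(-18\right) - 1347 = 17010 - 1347 = 15663$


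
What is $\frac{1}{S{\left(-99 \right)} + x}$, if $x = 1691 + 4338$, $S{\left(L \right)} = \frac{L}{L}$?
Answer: $\frac{1}{6030} \approx 0.00016584$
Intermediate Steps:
$S{\left(L \right)} = 1$
$x = 6029$
$\frac{1}{S{\left(-99 \right)} + x} = \frac{1}{1 + 6029} = \frac{1}{6030}$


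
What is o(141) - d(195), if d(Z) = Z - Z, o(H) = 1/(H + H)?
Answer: 1/282 ≈ 0.0035461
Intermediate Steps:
o(H) = 1/(2*H)
d(Z) = 0
o(141) - d(195) = (½)/141 - 1*0 = (½)*(1/141) + 0 = 1/282 + 0 = 1/282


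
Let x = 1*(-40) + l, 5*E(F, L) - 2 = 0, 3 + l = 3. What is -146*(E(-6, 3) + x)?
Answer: 28908/5 ≈ 5781.6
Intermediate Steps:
l = 0 (l = -3 + 3 = 0)
E(F, L) = 2/5 (E(F, L) = 2/5 + (1/5)*0 = 2/5 + 0 = 2/5)
x = -40 (x = 1*(-40) + 0 = -40 + 0 = -40)
-146*(E(-6, 3) + x) = -146*(2/5 - 40) = -146*(-198/5) = 28908/5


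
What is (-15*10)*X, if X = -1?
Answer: 150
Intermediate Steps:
(-15*10)*X = -15*10*(-1) = -150*(-1) = 150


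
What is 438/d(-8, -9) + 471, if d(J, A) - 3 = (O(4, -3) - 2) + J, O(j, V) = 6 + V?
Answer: 723/2 ≈ 361.50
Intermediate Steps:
d(J, A) = 4 + J (d(J, A) = 3 + (((6 - 3) - 2) + J) = 3 + ((3 - 2) + J) = 3 + (1 + J) = 4 + J)
438/d(-8, -9) + 471 = 438/(4 - 8) + 471 = 438/(-4) + 471 = 438*(-¼) + 471 = -219/2 + 471 = 723/2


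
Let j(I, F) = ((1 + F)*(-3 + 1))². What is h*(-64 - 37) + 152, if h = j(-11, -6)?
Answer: -9948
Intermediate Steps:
j(I, F) = (-2 - 2*F)² (j(I, F) = ((1 + F)*(-2))² = (-2 - 2*F)²)
h = 100 (h = 4*(1 - 6)² = 4*(-5)² = 4*25 = 100)
h*(-64 - 37) + 152 = 100*(-64 - 37) + 152 = 100*(-101) + 152 = -10100 + 152 = -9948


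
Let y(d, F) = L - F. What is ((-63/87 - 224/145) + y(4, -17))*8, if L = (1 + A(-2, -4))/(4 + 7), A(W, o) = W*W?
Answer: 193768/1595 ≈ 121.48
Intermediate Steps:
A(W, o) = W**2
L = 5/11 (L = (1 + (-2)**2)/(4 + 7) = (1 + 4)/11 = 5*(1/11) = 5/11 ≈ 0.45455)
y(d, F) = 5/11 - F
((-63/87 - 224/145) + y(4, -17))*8 = ((-63/87 - 224/145) + (5/11 - 1*(-17)))*8 = ((-63*1/87 - 224*1/145) + (5/11 + 17))*8 = ((-21/29 - 224/145) + 192/11)*8 = (-329/145 + 192/11)*8 = (24221/1595)*8 = 193768/1595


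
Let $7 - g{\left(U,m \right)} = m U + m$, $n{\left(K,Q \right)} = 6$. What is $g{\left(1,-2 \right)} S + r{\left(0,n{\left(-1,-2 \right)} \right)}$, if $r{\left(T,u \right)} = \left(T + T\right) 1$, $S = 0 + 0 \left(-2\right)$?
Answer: $0$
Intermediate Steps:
$g{\left(U,m \right)} = 7 - m - U m$ ($g{\left(U,m \right)} = 7 - \left(m U + m\right) = 7 - \left(U m + m\right) = 7 - \left(m + U m\right) = 7 - m - U m$)
$S = 0$ ($S = 0 + 0 = 0$)
$r{\left(T,u \right)} = 2 T$ ($r{\left(T,u \right)} = 2 T 1 = 2 T$)
$g{\left(1,-2 \right)} S + r{\left(0,n{\left(-1,-2 \right)} \right)} = \left(7 - -2 - 1 \left(-2\right)\right) 0 + 2 \cdot 0 = \left(7 + 2 + 2\right) 0 + 0 = 11 \cdot 0 + 0 = 0 + 0 = 0$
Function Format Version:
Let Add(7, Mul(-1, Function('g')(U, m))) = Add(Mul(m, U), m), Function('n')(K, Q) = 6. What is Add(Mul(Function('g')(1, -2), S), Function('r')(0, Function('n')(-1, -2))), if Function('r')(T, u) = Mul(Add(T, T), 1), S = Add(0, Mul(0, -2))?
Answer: 0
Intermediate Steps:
Function('g')(U, m) = Add(7, Mul(-1, m), Mul(-1, U, m)) (Function('g')(U, m) = Add(7, Mul(-1, Add(Mul(m, U), m))) = Add(7, Mul(-1, Add(Mul(U, m), m))) = Add(7, Mul(-1, Add(m, Mul(U, m)))) = Add(7, Add(Mul(-1, m), Mul(-1, U, m))) = Add(7, Mul(-1, m), Mul(-1, U, m)))
S = 0 (S = Add(0, 0) = 0)
Function('r')(T, u) = Mul(2, T) (Function('r')(T, u) = Mul(Mul(2, T), 1) = Mul(2, T))
Add(Mul(Function('g')(1, -2), S), Function('r')(0, Function('n')(-1, -2))) = Add(Mul(Add(7, Mul(-1, -2), Mul(-1, 1, -2)), 0), Mul(2, 0)) = Add(Mul(Add(7, 2, 2), 0), 0) = Add(Mul(11, 0), 0) = Add(0, 0) = 0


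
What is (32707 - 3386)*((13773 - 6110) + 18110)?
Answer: 755690133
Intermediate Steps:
(32707 - 3386)*((13773 - 6110) + 18110) = 29321*(7663 + 18110) = 29321*25773 = 755690133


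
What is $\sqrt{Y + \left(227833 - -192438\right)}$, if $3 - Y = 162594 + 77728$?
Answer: $4 \sqrt{11247} \approx 424.21$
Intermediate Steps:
$Y = -240319$ ($Y = 3 - \left(162594 + 77728\right) = 3 - 240322 = -240319$)
$\sqrt{Y + \left(227833 - -192438\right)} = \sqrt{-240319 + \left(227833 - -192438\right)} = \sqrt{-240319 + \left(227833 + 192438\right)} = \sqrt{-240319 + 420271} = \sqrt{179952} = 4 \sqrt{11247}$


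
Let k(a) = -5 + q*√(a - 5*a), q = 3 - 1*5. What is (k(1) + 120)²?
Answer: 13209 - 920*I ≈ 13209.0 - 920.0*I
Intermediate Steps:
q = -2 (q = 3 - 5 = -2)
k(a) = -5 - 4*√(-a) (k(a) = -5 - 2*√(a - 5*a) = -5 - 2*2*√(-a) = -5 - 4*√(-a))
(k(1) + 120)² = ((-5 - 4*I) + 120)² = (115 - 4*I)²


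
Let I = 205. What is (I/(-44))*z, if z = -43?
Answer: 8815/44 ≈ 200.34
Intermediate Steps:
(I/(-44))*z = (205/(-44))*(-43) = (205*(-1/44))*(-43) = -205/44*(-43) = 8815/44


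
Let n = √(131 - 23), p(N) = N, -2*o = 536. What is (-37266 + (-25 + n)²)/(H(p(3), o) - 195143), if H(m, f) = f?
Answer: 36533/195411 + 100*√3/65137 ≈ 0.18961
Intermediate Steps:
o = -268 (o = -½*536 = -268)
n = 6*√3 (n = √108 = 6*√3 ≈ 10.392)
(-37266 + (-25 + n)²)/(H(p(3), o) - 195143) = (-37266 + (-25 + 6*√3)²)/(-268 - 195143) = (-37266 + (-25 + 6*√3)²)/(-195411) = (-37266 + (-25 + 6*√3)²)*(-1/195411) = 12422/65137 - (-25 + 6*√3)²/195411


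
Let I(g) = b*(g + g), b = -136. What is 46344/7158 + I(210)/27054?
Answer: 23470156/5379237 ≈ 4.3631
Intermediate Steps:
I(g) = -272*g (I(g) = -136*(g + g) = -272*g)
46344/7158 + I(210)/27054 = 46344/7158 - 272*210/27054 = 46344*(1/7158) - 57120*1/27054 = 7724/1193 - 9520/4509 = 23470156/5379237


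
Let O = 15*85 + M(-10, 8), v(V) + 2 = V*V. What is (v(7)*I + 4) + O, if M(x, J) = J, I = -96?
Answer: -3225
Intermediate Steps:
v(V) = -2 + V² (v(V) = -2 + V*V = -2 + V²)
O = 1283 (O = 15*85 + 8 = 1275 + 8 = 1283)
(v(7)*I + 4) + O = ((-2 + 7²)*(-96) + 4) + 1283 = ((-2 + 49)*(-96) + 4) + 1283 = (47*(-96) + 4) + 1283 = (-4512 + 4) + 1283 = -4508 + 1283 = -3225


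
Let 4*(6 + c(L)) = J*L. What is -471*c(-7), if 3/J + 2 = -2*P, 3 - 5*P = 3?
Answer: 12717/8 ≈ 1589.6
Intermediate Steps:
P = 0 (P = ⅗ - ⅕*3 = ⅗ - ⅗ = 0)
J = -3/2 (J = 3/(-2 - 2*0) = 3/(-2 + 0) = 3/(-2) = 3*(-½) = -3/2 ≈ -1.5000)
c(L) = -6 - 3*L/8 (c(L) = -6 + (-3*L/2)/4 = -6 - 3*L/8)
-471*c(-7) = -471*(-6 - 3/8*(-7)) = -471*(-6 + 21/8) = -471*(-27/8) = 12717/8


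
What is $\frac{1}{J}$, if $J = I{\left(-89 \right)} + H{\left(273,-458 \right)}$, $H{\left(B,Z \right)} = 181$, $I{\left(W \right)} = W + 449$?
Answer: $\frac{1}{541} \approx 0.0018484$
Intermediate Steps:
$I{\left(W \right)} = 449 + W$
$J = 541$ ($J = \left(449 - 89\right) + 181 = 360 + 181 = 541$)
$\frac{1}{J} = \frac{1}{541}$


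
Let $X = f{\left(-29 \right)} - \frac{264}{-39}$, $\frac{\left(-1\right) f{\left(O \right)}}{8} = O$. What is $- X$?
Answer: $- \frac{3104}{13} \approx -238.77$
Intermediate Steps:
$f{\left(O \right)} = - 8 O$
$X = \frac{3104}{13}$ ($X = \left(-8\right) \left(-29\right) - \frac{264}{-39} = 232 - - \frac{88}{13} = 232 + \frac{88}{13} = \frac{3104}{13} \approx 238.77$)
$- X = \left(-1\right) \frac{3104}{13} = - \frac{3104}{13}$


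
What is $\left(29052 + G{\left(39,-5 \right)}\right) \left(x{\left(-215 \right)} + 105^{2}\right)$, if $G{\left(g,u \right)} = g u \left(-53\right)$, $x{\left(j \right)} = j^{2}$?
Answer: $2254905750$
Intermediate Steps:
$G{\left(g,u \right)} = - 53 g u$
$\left(29052 + G{\left(39,-5 \right)}\right) \left(x{\left(-215 \right)} + 105^{2}\right) = \left(29052 - 2067 \left(-5\right)\right) \left(\left(-215\right)^{2} + 105^{2}\right) = \left(29052 + 10335\right) \left(46225 + 11025\right) = 39387 \cdot 57250 = 2254905750$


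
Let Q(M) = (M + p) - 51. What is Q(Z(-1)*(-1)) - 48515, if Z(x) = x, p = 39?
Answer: -48526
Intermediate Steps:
Q(M) = -12 + M (Q(M) = (M + 39) - 51 = (39 + M) - 51 = -12 + M)
Q(Z(-1)*(-1)) - 48515 = (-12 - 1*(-1)) - 48515 = (-12 + 1) - 48515 = -11 - 48515 = -48526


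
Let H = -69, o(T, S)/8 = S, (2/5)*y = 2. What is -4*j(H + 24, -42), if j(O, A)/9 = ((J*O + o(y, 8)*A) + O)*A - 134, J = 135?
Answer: -13312872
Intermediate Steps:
y = 5 (y = (5/2)*2 = 5)
o(T, S) = 8*S
j(O, A) = -1206 + 9*A*(64*A + 136*O) (j(O, A) = 9*(((135*O + (8*8)*A) + O)*A - 134) = 9*(((135*O + 64*A) + O)*A - 134) = 9*(((64*A + 135*O) + O)*A - 134) = 9*((64*A + 136*O)*A - 134) = 9*(A*(64*A + 136*O) - 134) = 9*(-134 + A*(64*A + 136*O)) = -1206 + 9*A*(64*A + 136*O))
-4*j(H + 24, -42) = -4*(-1206 + 576*(-42)² + 1224*(-42)*(-69 + 24)) = -4*(-1206 + 576*1764 + 1224*(-42)*(-45)) = -4*(-1206 + 1016064 + 2313360) = -4*3328218 = -13312872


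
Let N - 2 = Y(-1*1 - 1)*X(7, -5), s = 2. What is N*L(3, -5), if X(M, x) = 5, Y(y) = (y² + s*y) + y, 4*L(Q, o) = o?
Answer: 10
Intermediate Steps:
L(Q, o) = o/4
Y(y) = y² + 3*y (Y(y) = (y² + 2*y) + y = y² + 3*y)
N = -8 (N = 2 + ((-1*1 - 1)*(3 + (-1*1 - 1)))*5 = 2 + ((-1 - 1)*(3 + (-1 - 1)))*5 = 2 - 2*(3 - 2)*5 = 2 - 2*1*5 = 2 - 2*5 = 2 - 10 = -8)
N*L(3, -5) = -2*(-5) = -8*(-5/4) = 10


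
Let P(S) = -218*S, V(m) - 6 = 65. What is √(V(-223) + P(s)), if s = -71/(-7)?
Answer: I*√104867/7 ≈ 46.262*I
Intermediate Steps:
V(m) = 71 (V(m) = 6 + 65 = 71)
s = 71/7 (s = -71*(-⅐) = 71/7 ≈ 10.143)
√(V(-223) + P(s)) = √(71 - 218*71/7) = √(71 - 15478/7) = √(-14981/7) = I*√104867/7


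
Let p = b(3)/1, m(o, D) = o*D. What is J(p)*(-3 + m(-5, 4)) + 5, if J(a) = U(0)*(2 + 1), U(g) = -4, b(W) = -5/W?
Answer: 281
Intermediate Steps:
m(o, D) = D*o
p = -5/3 (p = -5/3/1 = -5*1/3*1 = -5/3*1 = -5/3 ≈ -1.6667)
J(a) = -12 (J(a) = -4*(2 + 1) = -4*3 = -12)
J(p)*(-3 + m(-5, 4)) + 5 = -12*(-3 + 4*(-5)) + 5 = -12*(-3 - 20) + 5 = -12*(-23) + 5 = 276 + 5 = 281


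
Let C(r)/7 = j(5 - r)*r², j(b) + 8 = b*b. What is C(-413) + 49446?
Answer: 208607983274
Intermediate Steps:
j(b) = -8 + b² (j(b) = -8 + b*b = -8 + b²)
C(r) = 7*r²*(-8 + (5 - r)²) (C(r) = 7*((-8 + (5 - r)²)*r²) = 7*(r²*(-8 + (5 - r)²)) = 7*r²*(-8 + (5 - r)²))
C(-413) + 49446 = 7*(-413)²*(-8 + (-5 - 413)²) + 49446 = 7*170569*(-8 + (-418)²) + 49446 = 7*170569*(-8 + 174724) + 49446 = 7*170569*174716 + 49446 = 208607933828 + 49446 = 208607983274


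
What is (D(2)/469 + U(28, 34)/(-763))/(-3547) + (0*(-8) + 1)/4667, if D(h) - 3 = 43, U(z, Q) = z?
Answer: 166681141/846249314729 ≈ 0.00019696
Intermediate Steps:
D(h) = 46 (D(h) = 3 + 43 = 46)
(D(2)/469 + U(28, 34)/(-763))/(-3547) + (0*(-8) + 1)/4667 = (46/469 + 28/(-763))/(-3547) + (0*(-8) + 1)/4667 = (46*(1/469) + 28*(-1/763))*(-1/3547) + (0 + 1)*(1/4667) = (46/469 - 4/109)*(-1/3547) + 1*(1/4667) = (3138/51121)*(-1/3547) + 1/4667 = -3138/181326187 + 1/4667 = 166681141/846249314729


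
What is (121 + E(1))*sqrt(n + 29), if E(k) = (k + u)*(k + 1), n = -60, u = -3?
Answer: 117*I*sqrt(31) ≈ 651.43*I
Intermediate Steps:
E(k) = (1 + k)*(-3 + k) (E(k) = (k - 3)*(k + 1) = (-3 + k)*(1 + k) = (1 + k)*(-3 + k))
(121 + E(1))*sqrt(n + 29) = (121 + (-3 + 1**2 - 2*1))*sqrt(-60 + 29) = (121 + (-3 + 1 - 2))*sqrt(-31) = (121 - 4)*(I*sqrt(31)) = 117*(I*sqrt(31)) = 117*I*sqrt(31)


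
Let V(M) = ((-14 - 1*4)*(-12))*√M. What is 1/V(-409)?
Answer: -I*√409/88344 ≈ -0.00022892*I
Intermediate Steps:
V(M) = 216*√M (V(M) = ((-14 - 4)*(-12))*√M = (-18*(-12))*√M = 216*√M)
1/V(-409) = 1/(216*√(-409)) = 1/(216*(I*√409)) = 1/(216*I*√409) = -I*√409/88344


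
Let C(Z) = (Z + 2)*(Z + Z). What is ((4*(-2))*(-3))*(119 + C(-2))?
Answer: 2856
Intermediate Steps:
C(Z) = 2*Z*(2 + Z) (C(Z) = (2 + Z)*(2*Z) = 2*Z*(2 + Z))
((4*(-2))*(-3))*(119 + C(-2)) = ((4*(-2))*(-3))*(119 + 2*(-2)*(2 - 2)) = (-8*(-3))*(119 + 2*(-2)*0) = 24*(119 + 0) = 24*119 = 2856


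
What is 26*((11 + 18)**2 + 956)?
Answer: 46722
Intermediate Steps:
26*((11 + 18)**2 + 956) = 26*(29**2 + 956) = 26*(841 + 956) = 26*1797 = 46722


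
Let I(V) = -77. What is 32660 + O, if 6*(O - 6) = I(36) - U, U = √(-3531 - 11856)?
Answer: 195919/6 - I*√15387/6 ≈ 32653.0 - 20.674*I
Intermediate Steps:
U = I*√15387 (U = √(-15387) = I*√15387 ≈ 124.04*I)
O = -41/6 - I*√15387/6 (O = 6 + (-77 - I*√15387)/6 = 6 + (-77/6 - I*√15387/6) = -41/6 - I*√15387/6 ≈ -6.8333 - 20.674*I)
32660 + O = 32660 + (-41/6 - I*√15387/6) = 195919/6 - I*√15387/6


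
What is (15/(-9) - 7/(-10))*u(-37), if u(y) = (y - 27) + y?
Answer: 2929/30 ≈ 97.633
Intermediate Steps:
u(y) = -27 + 2*y (u(y) = (-27 + y) + y = -27 + 2*y)
(15/(-9) - 7/(-10))*u(-37) = (15/(-9) - 7/(-10))*(-27 + 2*(-37)) = (15*(-⅑) - 7*(-⅒))*(-27 - 74) = (-5/3 + 7/10)*(-101) = -29/30*(-101) = 2929/30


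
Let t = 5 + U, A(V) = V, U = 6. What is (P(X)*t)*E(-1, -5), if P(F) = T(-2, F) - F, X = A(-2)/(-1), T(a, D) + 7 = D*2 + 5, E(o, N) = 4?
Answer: 0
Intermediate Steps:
T(a, D) = -2 + 2*D (T(a, D) = -7 + (D*2 + 5) = -7 + (2*D + 5) = -7 + (5 + 2*D) = -2 + 2*D)
X = 2 (X = -2/(-1) = -2*(-1) = 2)
t = 11 (t = 5 + 6 = 11)
P(F) = -2 + F (P(F) = (-2 + 2*F) - F = -2 + F)
(P(X)*t)*E(-1, -5) = ((-2 + 2)*11)*4 = (0*11)*4 = 0*4 = 0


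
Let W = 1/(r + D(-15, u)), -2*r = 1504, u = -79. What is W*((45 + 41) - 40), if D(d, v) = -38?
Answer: -23/395 ≈ -0.058228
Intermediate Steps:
r = -752 (r = -1/2*1504 = -752)
W = -1/790 (W = 1/(-752 - 38) = 1/(-790) = -1/790 ≈ -0.0012658)
W*((45 + 41) - 40) = -((45 + 41) - 40)/790 = -(86 - 40)/790 = -1/790*46 = -23/395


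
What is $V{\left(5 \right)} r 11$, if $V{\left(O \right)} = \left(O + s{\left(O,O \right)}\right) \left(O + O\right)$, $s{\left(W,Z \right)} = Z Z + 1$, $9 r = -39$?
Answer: $- \frac{44330}{3} \approx -14777.0$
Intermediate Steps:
$r = - \frac{13}{3}$ ($r = \frac{1}{9} \left(-39\right) = - \frac{13}{3} \approx -4.3333$)
$s{\left(W,Z \right)} = 1 + Z^{2}$ ($s{\left(W,Z \right)} = Z^{2} + 1 = 1 + Z^{2}$)
$V{\left(O \right)} = 2 O \left(1 + O + O^{2}\right)$ ($V{\left(O \right)} = \left(O + \left(1 + O^{2}\right)\right) \left(O + O\right) = \left(1 + O + O^{2}\right) 2 O = 2 O \left(1 + O + O^{2}\right)$)
$V{\left(5 \right)} r 11 = 2 \cdot 5 \left(1 + 5 + 5^{2}\right) \left(- \frac{13}{3}\right) 11 = 2 \cdot 5 \left(1 + 5 + 25\right) \left(- \frac{13}{3}\right) 11 = 2 \cdot 5 \cdot 31 \left(- \frac{13}{3}\right) 11 = 310 \left(- \frac{13}{3}\right) 11 = \left(- \frac{4030}{3}\right) 11 = - \frac{44330}{3}$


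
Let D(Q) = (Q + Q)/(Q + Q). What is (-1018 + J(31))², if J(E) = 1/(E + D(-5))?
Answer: 1061130625/1024 ≈ 1.0363e+6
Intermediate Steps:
D(Q) = 1 (D(Q) = (2*Q)/((2*Q)) = (2*Q)*(1/(2*Q)) = 1)
J(E) = 1/(1 + E) (J(E) = 1/(E + 1) = 1/(1 + E))
(-1018 + J(31))² = (-1018 + 1/(1 + 31))² = (-1018 + 1/32)² = (-32575/32)² = 1061130625/1024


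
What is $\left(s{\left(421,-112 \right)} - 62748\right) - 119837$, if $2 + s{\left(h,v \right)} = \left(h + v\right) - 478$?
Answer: $-182756$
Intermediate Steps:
$s{\left(h,v \right)} = -480 + h + v$ ($s{\left(h,v \right)} = -2 - \left(478 - h - v\right) = -2 + \left(-478 + h + v\right) = -480 + h + v$)
$\left(s{\left(421,-112 \right)} - 62748\right) - 119837 = \left(\left(-480 + 421 - 112\right) - 62748\right) - 119837 = \left(-171 - 62748\right) - 119837 = -62919 - 119837 = -182756$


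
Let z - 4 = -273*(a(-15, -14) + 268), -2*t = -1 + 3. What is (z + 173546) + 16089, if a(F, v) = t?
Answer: 116748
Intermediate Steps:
t = -1 (t = -(-1 + 3)/2 = -½*2 = -1)
a(F, v) = -1
z = -72887 (z = 4 - 273*(-1 + 268) = 4 - 273*267 = 4 - 72891 = -72887)
(z + 173546) + 16089 = (-72887 + 173546) + 16089 = 100659 + 16089 = 116748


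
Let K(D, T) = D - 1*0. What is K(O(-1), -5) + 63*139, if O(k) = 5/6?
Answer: 52547/6 ≈ 8757.8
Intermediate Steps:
O(k) = 5/6 (O(k) = 5*(1/6) = 5/6)
K(D, T) = D (K(D, T) = D + 0 = D)
K(O(-1), -5) + 63*139 = 5/6 + 63*139 = 5/6 + 8757 = 52547/6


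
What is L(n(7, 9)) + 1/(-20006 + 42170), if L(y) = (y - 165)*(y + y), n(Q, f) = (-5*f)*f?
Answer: 10233118801/22164 ≈ 4.6170e+5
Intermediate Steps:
n(Q, f) = -5*f²
L(y) = 2*y*(-165 + y) (L(y) = (-165 + y)*(2*y) = 2*y*(-165 + y))
L(n(7, 9)) + 1/(-20006 + 42170) = 2*(-5*9²)*(-165 - 5*9²) + 1/(-20006 + 42170) = 2*(-5*81)*(-165 - 5*81) + 1/22164 = 2*(-405)*(-165 - 405) + 1/22164 = 2*(-405)*(-570) + 1/22164 = 461700 + 1/22164 = 10233118801/22164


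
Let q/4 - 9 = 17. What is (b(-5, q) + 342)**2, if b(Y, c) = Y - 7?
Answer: 108900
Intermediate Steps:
q = 104 (q = 36 + 4*17 = 36 + 68 = 104)
b(Y, c) = -7 + Y
(b(-5, q) + 342)**2 = ((-7 - 5) + 342)**2 = (-12 + 342)**2 = 330**2 = 108900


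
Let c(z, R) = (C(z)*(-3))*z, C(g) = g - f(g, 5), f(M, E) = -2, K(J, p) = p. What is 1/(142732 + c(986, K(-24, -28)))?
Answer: -1/2779772 ≈ -3.5974e-7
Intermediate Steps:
C(g) = 2 + g (C(g) = g - 1*(-2) = g + 2 = 2 + g)
c(z, R) = z*(-6 - 3*z) (c(z, R) = ((2 + z)*(-3))*z = (-6 - 3*z)*z = z*(-6 - 3*z))
1/(142732 + c(986, K(-24, -28))) = 1/(142732 - 3*986*(2 + 986)) = 1/(142732 - 3*986*988) = 1/(142732 - 2922504) = 1/(-2779772) = -1/2779772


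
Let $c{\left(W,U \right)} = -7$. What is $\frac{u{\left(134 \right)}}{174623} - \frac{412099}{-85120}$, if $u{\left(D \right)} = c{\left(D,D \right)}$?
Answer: $\frac{71961367837}{14863909760} \approx 4.8413$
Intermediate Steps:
$u{\left(D \right)} = -7$
$\frac{u{\left(134 \right)}}{174623} - \frac{412099}{-85120} = - \frac{7}{174623} - \frac{412099}{-85120} = \left(-7\right) \frac{1}{174623} - - \frac{412099}{85120} = - \frac{7}{174623} + \frac{412099}{85120} = \frac{71961367837}{14863909760}$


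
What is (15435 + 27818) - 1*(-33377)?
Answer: 76630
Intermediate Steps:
(15435 + 27818) - 1*(-33377) = 43253 + 33377 = 76630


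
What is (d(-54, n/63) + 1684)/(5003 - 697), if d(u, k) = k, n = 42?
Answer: 2527/6459 ≈ 0.39124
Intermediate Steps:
(d(-54, n/63) + 1684)/(5003 - 697) = (42/63 + 1684)/(5003 - 697) = (42*(1/63) + 1684)/4306 = (⅔ + 1684)*(1/4306) = (5054/3)*(1/4306) = 2527/6459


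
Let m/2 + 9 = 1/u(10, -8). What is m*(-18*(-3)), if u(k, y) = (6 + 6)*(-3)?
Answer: -975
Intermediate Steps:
u(k, y) = -36 (u(k, y) = 12*(-3) = -36)
m = -325/18 (m = -18 + 2/(-36) = -18 + 2*(-1/36) = -18 - 1/18 = -325/18 ≈ -18.056)
m*(-18*(-3)) = -(-325)*(-3) = -325/18*54 = -975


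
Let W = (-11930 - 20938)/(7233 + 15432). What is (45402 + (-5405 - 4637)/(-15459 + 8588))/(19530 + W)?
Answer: 1178456037560/506867465487 ≈ 2.3250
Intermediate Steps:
W = -10956/7555 (W = -32868/22665 = -32868*1/22665 = -10956/7555 ≈ -1.4502)
(45402 + (-5405 - 4637)/(-15459 + 8588))/(19530 + W) = (45402 + (-5405 - 4637)/(-15459 + 8588))/(19530 - 10956/7555) = (45402 - 10042/(-6871))/(147538194/7555) = (45402 - 10042*(-1/6871))*(7555/147538194) = (45402 + 10042/6871)*(7555/147538194) = (311967184/6871)*(7555/147538194) = 1178456037560/506867465487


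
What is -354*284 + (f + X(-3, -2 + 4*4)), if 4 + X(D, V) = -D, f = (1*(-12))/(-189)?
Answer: -6333827/63 ≈ -1.0054e+5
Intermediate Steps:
f = 4/63 (f = -12*(-1/189) = 4/63 ≈ 0.063492)
X(D, V) = -4 - D
-354*284 + (f + X(-3, -2 + 4*4)) = -354*284 + (4/63 + (-4 - 1*(-3))) = -100536 + (4/63 + (-4 + 3)) = -100536 + (4/63 - 1) = -100536 - 59/63 = -6333827/63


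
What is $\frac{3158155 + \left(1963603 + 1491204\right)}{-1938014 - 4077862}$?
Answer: $- \frac{3306481}{3007938} \approx -1.0993$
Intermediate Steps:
$\frac{3158155 + \left(1963603 + 1491204\right)}{-1938014 - 4077862} = \frac{3158155 + 3454807}{-6015876} = 6612962 \left(- \frac{1}{6015876}\right) = - \frac{3306481}{3007938}$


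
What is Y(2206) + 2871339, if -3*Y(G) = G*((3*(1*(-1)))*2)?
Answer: 2875751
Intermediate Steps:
Y(G) = 2*G (Y(G) = -G*(3*(1*(-1)))*2/3 = -G*(3*(-1))*2/3 = -G*(-3*2)/3 = -G*(-6)/3 = -(-2)*G = 2*G)
Y(2206) + 2871339 = 2*2206 + 2871339 = 4412 + 2871339 = 2875751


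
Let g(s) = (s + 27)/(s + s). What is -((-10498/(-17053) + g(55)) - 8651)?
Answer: 8112626102/937915 ≈ 8649.6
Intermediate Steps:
g(s) = (27 + s)/(2*s) (g(s) = (27 + s)/((2*s)) = (27 + s)*(1/(2*s)) = (27 + s)/(2*s))
-((-10498/(-17053) + g(55)) - 8651) = -((-10498/(-17053) + (1/2)*(27 + 55)/55) - 8651) = -((-10498*(-1/17053) + (1/2)*(1/55)*82) - 8651) = -((10498/17053 + 41/55) - 8651) = -(1276563/937915 - 8651) = -1*(-8112626102/937915) = 8112626102/937915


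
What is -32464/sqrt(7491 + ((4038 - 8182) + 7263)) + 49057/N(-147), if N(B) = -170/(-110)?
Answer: 539627/17 - 16232*sqrt(10610)/5305 ≈ 31428.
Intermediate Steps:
N(B) = 17/11 (N(B) = -170*(-1/110) = 17/11)
-32464/sqrt(7491 + ((4038 - 8182) + 7263)) + 49057/N(-147) = -32464/sqrt(7491 + ((4038 - 8182) + 7263)) + 49057/(17/11) = -32464/sqrt(7491 + (-4144 + 7263)) + 49057*(11/17) = -32464/sqrt(7491 + 3119) + 539627/17 = -32464*sqrt(10610)/10610 + 539627/17 = -16232*sqrt(10610)/5305 + 539627/17 = 539627/17 - 16232*sqrt(10610)/5305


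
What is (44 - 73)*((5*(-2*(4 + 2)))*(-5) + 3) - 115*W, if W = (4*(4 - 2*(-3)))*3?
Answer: -22587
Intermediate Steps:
W = 120 (W = (4*(4 + 6))*3 = (4*10)*3 = 40*3 = 120)
(44 - 73)*((5*(-2*(4 + 2)))*(-5) + 3) - 115*W = (44 - 73)*((5*(-2*(4 + 2)))*(-5) + 3) - 115*120 = -29*((5*(-2*6))*(-5) + 3) - 13800 = -29*((5*(-12))*(-5) + 3) - 13800 = -29*(-60*(-5) + 3) - 13800 = -29*(300 + 3) - 13800 = -29*303 - 13800 = -8787 - 13800 = -22587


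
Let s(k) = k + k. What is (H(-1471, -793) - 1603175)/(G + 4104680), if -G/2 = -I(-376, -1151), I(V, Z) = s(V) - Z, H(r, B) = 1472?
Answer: -1601703/4105478 ≈ -0.39014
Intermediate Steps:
s(k) = 2*k
I(V, Z) = -Z + 2*V (I(V, Z) = 2*V - Z = -Z + 2*V)
G = 798 (G = -(-2)*(-1*(-1151) + 2*(-376)) = -(-2)*(1151 - 752) = -(-2)*399 = -2*(-399) = 798)
(H(-1471, -793) - 1603175)/(G + 4104680) = (1472 - 1603175)/(798 + 4104680) = -1601703/4105478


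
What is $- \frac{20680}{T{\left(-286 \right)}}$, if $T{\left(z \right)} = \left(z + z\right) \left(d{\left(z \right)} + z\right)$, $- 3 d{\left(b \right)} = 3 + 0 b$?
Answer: $- \frac{470}{3731} \approx -0.12597$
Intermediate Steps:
$d{\left(b \right)} = -1$ ($d{\left(b \right)} = - \frac{3 + 0 b}{3} = - \frac{3 + 0}{3} = \left(- \frac{1}{3}\right) 3 = -1$)
$T{\left(z \right)} = 2 z \left(-1 + z\right)$ ($T{\left(z \right)} = \left(z + z\right) \left(-1 + z\right) = 2 z \left(-1 + z\right)$)
$- \frac{20680}{T{\left(-286 \right)}} = - \frac{20680}{2 \left(-286\right) \left(-1 - 286\right)} = - \frac{20680}{2 \left(-286\right) \left(-287\right)} = - \frac{20680}{164164} = \left(-20680\right) \frac{1}{164164} = - \frac{470}{3731}$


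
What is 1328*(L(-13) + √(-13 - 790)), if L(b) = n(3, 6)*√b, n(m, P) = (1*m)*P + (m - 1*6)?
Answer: 1328*I*(√803 + 15*√13) ≈ 1.0945e+5*I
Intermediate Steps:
n(m, P) = -6 + m + P*m (n(m, P) = m*P + (m - 6) = P*m + (-6 + m) = -6 + m + P*m)
L(b) = 15*√b (L(b) = (-6 + 3 + 6*3)*√b = (-6 + 3 + 18)*√b = 15*√b)
1328*(L(-13) + √(-13 - 790)) = 1328*(15*√(-13) + √(-13 - 790)) = 1328*(15*(I*√13) + √(-803)) = 1328*(15*I*√13 + I*√803) = 1328*(I*√803 + 15*I*√13) = 1328*I*√803 + 19920*I*√13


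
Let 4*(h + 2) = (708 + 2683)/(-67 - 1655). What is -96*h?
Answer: 68668/287 ≈ 239.26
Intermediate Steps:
h = -17167/6888 (h = -2 + ((708 + 2683)/(-67 - 1655))/4 = -2 + (3391/(-1722))/4 = -2 + (3391*(-1/1722))/4 = -2 + (¼)*(-3391/1722) = -2 - 3391/6888 = -17167/6888 ≈ -2.4923)
-96*h = -96*(-17167/6888) = 68668/287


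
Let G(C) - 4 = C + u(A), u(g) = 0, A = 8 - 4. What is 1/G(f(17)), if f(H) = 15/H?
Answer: 17/83 ≈ 0.20482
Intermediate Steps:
A = 4
G(C) = 4 + C (G(C) = 4 + (C + 0) = 4 + C)
1/G(f(17)) = 1/(4 + 15/17) = 1/(83/17) = 17/83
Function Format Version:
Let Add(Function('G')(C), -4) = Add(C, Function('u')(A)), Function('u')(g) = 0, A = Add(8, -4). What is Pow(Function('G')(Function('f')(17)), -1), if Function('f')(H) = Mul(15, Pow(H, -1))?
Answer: Rational(17, 83) ≈ 0.20482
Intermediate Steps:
A = 4
Function('G')(C) = Add(4, C) (Function('G')(C) = Add(4, Add(C, 0)) = Add(4, C))
Pow(Function('G')(Function('f')(17)), -1) = Pow(Add(4, Mul(15, Pow(17, -1))), -1) = Pow(Add(4, Mul(15, Rational(1, 17))), -1) = Pow(Add(4, Rational(15, 17)), -1) = Pow(Rational(83, 17), -1) = Rational(17, 83)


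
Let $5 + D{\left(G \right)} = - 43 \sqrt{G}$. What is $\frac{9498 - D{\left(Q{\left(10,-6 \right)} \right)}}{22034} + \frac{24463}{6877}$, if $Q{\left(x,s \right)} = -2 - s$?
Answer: $\frac{26302665}{6588166} \approx 3.9924$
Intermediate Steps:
$D{\left(G \right)} = -5 - 43 \sqrt{G}$
$\frac{9498 - D{\left(Q{\left(10,-6 \right)} \right)}}{22034} + \frac{24463}{6877} = \frac{9498 - \left(-5 - 43 \sqrt{-2 - -6}\right)}{22034} + \frac{24463}{6877} = \left(9498 - \left(-5 - 43 \sqrt{-2 + 6}\right)\right) \frac{1}{22034} + 24463 \cdot \frac{1}{6877} = \left(9498 - \left(-5 - 43 \sqrt{4}\right)\right) \frac{1}{22034} + \frac{24463}{6877} = \left(9498 - \left(-5 - 86\right)\right) \frac{1}{22034} + \frac{24463}{6877} = \left(9498 - -91\right) \frac{1}{22034} + \frac{24463}{6877} = \left(9498 + 91\right) \frac{1}{22034} + \frac{24463}{6877} = 9589 \cdot \frac{1}{22034} + \frac{24463}{6877} = \frac{9589}{22034} + \frac{24463}{6877} = \frac{26302665}{6588166}$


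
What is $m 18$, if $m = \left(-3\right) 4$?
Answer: $-216$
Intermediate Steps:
$m = -12$
$m 18 = \left(-12\right) 18 = -216$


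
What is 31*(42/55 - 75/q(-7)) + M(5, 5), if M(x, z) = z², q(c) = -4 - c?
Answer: -39948/55 ≈ -726.33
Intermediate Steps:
31*(42/55 - 75/q(-7)) + M(5, 5) = 31*(42/55 - 75/(-4 - 1*(-7))) + 5² = 31*(42*(1/55) - 75/(-4 + 7)) + 25 = 31*(42/55 - 75/3) + 25 = 31*(42/55 - 75*⅓) + 25 = 31*(42/55 - 25) + 25 = 31*(-1333/55) + 25 = -41323/55 + 25 = -39948/55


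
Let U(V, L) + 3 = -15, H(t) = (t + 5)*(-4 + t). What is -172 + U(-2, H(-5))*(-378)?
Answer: 6632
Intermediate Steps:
H(t) = (-4 + t)*(5 + t) (H(t) = (5 + t)*(-4 + t) = (-4 + t)*(5 + t))
U(V, L) = -18 (U(V, L) = -3 - 15 = -18)
-172 + U(-2, H(-5))*(-378) = -172 - 18*(-378) = -172 + 6804 = 6632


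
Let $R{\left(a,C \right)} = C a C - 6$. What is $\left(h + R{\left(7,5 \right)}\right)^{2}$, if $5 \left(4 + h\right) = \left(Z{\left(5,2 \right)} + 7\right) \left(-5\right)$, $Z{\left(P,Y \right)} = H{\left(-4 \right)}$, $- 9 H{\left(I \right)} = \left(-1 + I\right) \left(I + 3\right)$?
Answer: $\frac{2036329}{81} \approx 25140.0$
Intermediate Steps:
$H{\left(I \right)} = - \frac{\left(-1 + I\right) \left(3 + I\right)}{9}$ ($H{\left(I \right)} = - \frac{\left(-1 + I\right) \left(I + 3\right)}{9} = - \frac{\left(-1 + I\right) \left(3 + I\right)}{9}$)
$Z{\left(P,Y \right)} = - \frac{5}{9}$ ($Z{\left(P,Y \right)} = \frac{1}{3} - - \frac{8}{9} - \frac{\left(-4\right)^{2}}{9} = \frac{1}{3} + \frac{8}{9} - \frac{16}{9} = - \frac{5}{9}$)
$R{\left(a,C \right)} = -6 + a C^{2}$ ($R{\left(a,C \right)} = a C^{2} - 6 = -6 + a C^{2}$)
$h = - \frac{94}{9}$ ($h = -4 + \frac{\left(- \frac{5}{9} + 7\right) \left(-5\right)}{5} = -4 + \frac{\frac{58}{9} \left(-5\right)}{5} = -4 + \frac{1}{5} \left(- \frac{290}{9}\right) = -4 - \frac{58}{9} = - \frac{94}{9} \approx -10.444$)
$\left(h + R{\left(7,5 \right)}\right)^{2} = \left(- \frac{94}{9} - \left(6 - 7 \cdot 5^{2}\right)\right)^{2} = \left(- \frac{94}{9} + \left(-6 + 7 \cdot 25\right)\right)^{2} = \left(- \frac{94}{9} + \left(-6 + 175\right)\right)^{2} = \left(- \frac{94}{9} + 169\right)^{2} = \left(\frac{1427}{9}\right)^{2} = \frac{2036329}{81}$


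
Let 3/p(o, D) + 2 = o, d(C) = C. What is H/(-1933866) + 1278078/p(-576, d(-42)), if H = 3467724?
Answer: -79366837175662/322311 ≈ -2.4624e+8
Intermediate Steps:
p(o, D) = 3/(-2 + o)
H/(-1933866) + 1278078/p(-576, d(-42)) = 3467724/(-1933866) + 1278078/((3/(-2 - 576))) = 3467724*(-1/1933866) + 1278078/((3/(-578))) = -577954/322311 + 1278078/((3*(-1/578))) = -577954/322311 + 1278078/(-3/578) = -577954/322311 + 1278078*(-578/3) = -577954/322311 - 246243028 = -79366837175662/322311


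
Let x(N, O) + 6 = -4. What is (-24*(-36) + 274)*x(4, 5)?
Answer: -11380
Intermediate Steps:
x(N, O) = -10 (x(N, O) = -6 - 4 = -10)
(-24*(-36) + 274)*x(4, 5) = (-24*(-36) + 274)*(-10) = (864 + 274)*(-10) = 1138*(-10) = -11380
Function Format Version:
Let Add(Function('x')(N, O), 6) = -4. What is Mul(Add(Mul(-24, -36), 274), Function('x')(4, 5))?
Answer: -11380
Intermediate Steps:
Function('x')(N, O) = -10 (Function('x')(N, O) = Add(-6, -4) = -10)
Mul(Add(Mul(-24, -36), 274), Function('x')(4, 5)) = Mul(Add(Mul(-24, -36), 274), -10) = Mul(Add(864, 274), -10) = Mul(1138, -10) = -11380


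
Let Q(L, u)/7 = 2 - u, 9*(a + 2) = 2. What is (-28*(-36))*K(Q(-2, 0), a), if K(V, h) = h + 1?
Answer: -784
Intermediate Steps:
a = -16/9 (a = -2 + (1/9)*2 = -2 + 2/9 = -16/9 ≈ -1.7778)
Q(L, u) = 14 - 7*u (Q(L, u) = 7*(2 - u) = 14 - 7*u)
K(V, h) = 1 + h
(-28*(-36))*K(Q(-2, 0), a) = (-28*(-36))*(1 - 16/9) = 1008*(-7/9) = -784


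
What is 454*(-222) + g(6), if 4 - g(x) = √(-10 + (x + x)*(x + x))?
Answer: -100784 - √134 ≈ -1.0080e+5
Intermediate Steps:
g(x) = 4 - √(-10 + 4*x²) (g(x) = 4 - √(-10 + (x + x)*(x + x)) = 4 - √(-10 + (2*x)*(2*x)) = 4 - √(-10 + 4*x²))
454*(-222) + g(6) = 454*(-222) + (4 - √(-10 + 4*6²)) = -100788 + (4 - √(-10 + 4*36)) = -100788 + (4 - √(-10 + 144)) = -100788 + (4 - √134) = -100784 - √134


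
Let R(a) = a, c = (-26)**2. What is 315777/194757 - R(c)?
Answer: -43779985/64919 ≈ -674.38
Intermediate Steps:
c = 676
315777/194757 - R(c) = 315777/194757 - 1*676 = 315777*(1/194757) - 676 = 105259/64919 - 676 = -43779985/64919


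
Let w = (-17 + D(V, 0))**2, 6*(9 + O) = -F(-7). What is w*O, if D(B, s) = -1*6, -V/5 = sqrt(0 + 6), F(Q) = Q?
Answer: -24863/6 ≈ -4143.8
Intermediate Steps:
V = -5*sqrt(6) (V = -5*sqrt(0 + 6) = -5*sqrt(6) ≈ -12.247)
D(B, s) = -6
O = -47/6 (O = -9 + (-1*(-7))/6 = -9 + (1/6)*7 = -9 + 7/6 = -47/6 ≈ -7.8333)
w = 529 (w = (-17 - 6)**2 = (-23)**2 = 529)
w*O = 529*(-47/6) = -24863/6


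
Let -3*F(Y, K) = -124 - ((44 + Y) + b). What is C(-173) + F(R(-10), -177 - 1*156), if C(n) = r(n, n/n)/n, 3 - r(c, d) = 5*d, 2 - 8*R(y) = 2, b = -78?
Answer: 5192/173 ≈ 30.012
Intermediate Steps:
R(y) = 0 (R(y) = ¼ - ⅛*2 = ¼ - ¼ = 0)
F(Y, K) = 30 + Y/3 (F(Y, K) = -(-124 - ((44 + Y) - 78))/3 = -(-124 - (-34 + Y))/3 = -(-124 + (34 - Y))/3 = -(-90 - Y)/3 = 30 + Y/3)
r(c, d) = 3 - 5*d
C(n) = -2/n (C(n) = (3 - 5*n/n)/n = (3 - 5*1)/n = (3 - 5)/n = -2/n)
C(-173) + F(R(-10), -177 - 1*156) = -2/(-173) + (30 + (⅓)*0) = -2*(-1/173) + (30 + 0) = 2/173 + 30 = 5192/173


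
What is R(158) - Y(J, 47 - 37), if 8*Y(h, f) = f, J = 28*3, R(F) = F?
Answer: 627/4 ≈ 156.75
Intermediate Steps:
J = 84
Y(h, f) = f/8
R(158) - Y(J, 47 - 37) = 158 - (47 - 37)/8 = 158 - 10/8 = 158 - 1*5/4 = 158 - 5/4 = 627/4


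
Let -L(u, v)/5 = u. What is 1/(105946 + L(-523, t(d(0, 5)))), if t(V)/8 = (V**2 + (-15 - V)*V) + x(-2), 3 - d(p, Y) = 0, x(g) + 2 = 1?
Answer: 1/108561 ≈ 9.2114e-6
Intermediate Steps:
x(g) = -1 (x(g) = -2 + 1 = -1)
d(p, Y) = 3 (d(p, Y) = 3 - 1*0 = 3 + 0 = 3)
t(V) = -8 + 8*V**2 + 8*V*(-15 - V) (t(V) = 8*((V**2 + (-15 - V)*V) - 1) = 8*((V**2 + V*(-15 - V)) - 1) = 8*(-1 + V**2 + V*(-15 - V)) = -8 + 8*V**2 + 8*V*(-15 - V))
L(u, v) = -5*u
1/(105946 + L(-523, t(d(0, 5)))) = 1/(105946 - 5*(-523)) = 1/(105946 + 2615) = 1/108561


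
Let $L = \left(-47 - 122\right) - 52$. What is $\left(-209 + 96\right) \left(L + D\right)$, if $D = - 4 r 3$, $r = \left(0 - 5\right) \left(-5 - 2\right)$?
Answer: $72433$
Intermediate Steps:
$r = 35$ ($r = \left(-5\right) \left(-7\right) = 35$)
$D = -420$ ($D = \left(-4\right) 35 \cdot 3 = \left(-140\right) 3 = -420$)
$L = -221$ ($L = -169 - 52 = -221$)
$\left(-209 + 96\right) \left(L + D\right) = \left(-209 + 96\right) \left(-221 - 420\right) = \left(-113\right) \left(-641\right) = 72433$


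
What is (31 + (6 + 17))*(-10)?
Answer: -540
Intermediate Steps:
(31 + (6 + 17))*(-10) = (31 + 23)*(-10) = 54*(-10) = -540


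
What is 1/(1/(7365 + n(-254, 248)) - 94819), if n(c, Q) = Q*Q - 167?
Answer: -68702/6514254937 ≈ -1.0546e-5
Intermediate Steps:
n(c, Q) = -167 + Q**2 (n(c, Q) = Q**2 - 167 = -167 + Q**2)
1/(1/(7365 + n(-254, 248)) - 94819) = 1/(1/(7365 + (-167 + 248**2)) - 94819) = 1/(1/(7365 + (-167 + 61504)) - 94819) = 1/(1/(7365 + 61337) - 94819) = 1/(1/68702 - 94819) = 1/(-6514254937/68702) = -68702/6514254937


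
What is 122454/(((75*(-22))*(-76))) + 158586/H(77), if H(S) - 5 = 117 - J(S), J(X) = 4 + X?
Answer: 3315284169/856900 ≈ 3868.9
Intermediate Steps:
H(S) = 118 - S (H(S) = 5 + (117 - (4 + S)) = 5 + (117 + (-4 - S)) = 5 + (113 - S) = 118 - S)
122454/(((75*(-22))*(-76))) + 158586/H(77) = 122454/(((75*(-22))*(-76))) + 158586/(118 - 1*77) = 122454/((-1650*(-76))) + 158586/(118 - 77) = 122454/125400 + 158586/41 = 122454*(1/125400) + 158586*(1/41) = 20409/20900 + 158586/41 = 3315284169/856900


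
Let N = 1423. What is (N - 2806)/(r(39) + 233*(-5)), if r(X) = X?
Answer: 1383/1126 ≈ 1.2282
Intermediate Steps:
(N - 2806)/(r(39) + 233*(-5)) = (1423 - 2806)/(39 + 233*(-5)) = -1383/(39 - 1165) = -1383/(-1126) = -1383*(-1/1126) = 1383/1126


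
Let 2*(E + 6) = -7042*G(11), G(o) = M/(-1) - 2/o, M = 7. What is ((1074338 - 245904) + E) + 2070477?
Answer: 32166114/11 ≈ 2.9242e+6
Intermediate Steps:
G(o) = -7 - 2/o (G(o) = 7/(-1) - 2/o = 7*(-1) - 2/o = -7 - 2/o)
E = 278093/11 (E = -6 + (-7042*(-7 - 2/11))/2 = -6 + (-7042*(-79/11))/2 = -6 + (1/2)*(556318/11) = -6 + 278159/11 = 278093/11 ≈ 25281.)
((1074338 - 245904) + E) + 2070477 = ((1074338 - 245904) + 278093/11) + 2070477 = (828434 + 278093/11) + 2070477 = 9390867/11 + 2070477 = 32166114/11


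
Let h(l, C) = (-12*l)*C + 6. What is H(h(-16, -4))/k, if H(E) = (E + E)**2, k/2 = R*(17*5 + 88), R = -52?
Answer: -290322/2249 ≈ -129.09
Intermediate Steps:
h(l, C) = 6 - 12*C*l (h(l, C) = -12*C*l + 6 = 6 - 12*C*l)
k = -17992 (k = 2*(-52*(17*5 + 88)) = 2*(-52*(85 + 88)) = 2*(-52*173) = 2*(-8996) = -17992)
H(E) = 4*E**2 (H(E) = (2*E)**2 = 4*E**2)
H(h(-16, -4))/k = (4*(6 - 12*(-4)*(-16))**2)/(-17992) = (4*(6 - 768)**2)*(-1/17992) = (4*(-762)**2)*(-1/17992) = (4*580644)*(-1/17992) = 2322576*(-1/17992) = -290322/2249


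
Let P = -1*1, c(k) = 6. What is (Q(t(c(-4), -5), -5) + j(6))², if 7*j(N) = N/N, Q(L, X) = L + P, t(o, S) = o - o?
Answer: 36/49 ≈ 0.73469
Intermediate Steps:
P = -1
t(o, S) = 0
Q(L, X) = -1 + L (Q(L, X) = L - 1 = -1 + L)
j(N) = ⅐ (j(N) = (N/N)/7 = (⅐)*1 = ⅐)
(Q(t(c(-4), -5), -5) + j(6))² = ((-1 + 0) + ⅐)² = (-1 + ⅐)² = (-6/7)² = 36/49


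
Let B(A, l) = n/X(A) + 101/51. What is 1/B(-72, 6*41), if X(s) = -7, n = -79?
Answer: 357/4736 ≈ 0.075380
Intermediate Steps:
B(A, l) = 4736/357 (B(A, l) = -79/(-7) + 101/51 = -79*(-⅐) + 101*(1/51) = 79/7 + 101/51 = 4736/357)
1/B(-72, 6*41) = 1/(4736/357) = 357/4736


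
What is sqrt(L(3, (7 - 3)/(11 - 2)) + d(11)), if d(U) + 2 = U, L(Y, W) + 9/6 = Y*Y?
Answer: sqrt(66)/2 ≈ 4.0620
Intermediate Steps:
L(Y, W) = -3/2 + Y**2 (L(Y, W) = -3/2 + Y*Y = -3/2 + Y**2)
d(U) = -2 + U
sqrt(L(3, (7 - 3)/(11 - 2)) + d(11)) = sqrt((-3/2 + 3**2) + (-2 + 11)) = sqrt((-3/2 + 9) + 9) = sqrt(15/2 + 9) = sqrt(33/2) = sqrt(66)/2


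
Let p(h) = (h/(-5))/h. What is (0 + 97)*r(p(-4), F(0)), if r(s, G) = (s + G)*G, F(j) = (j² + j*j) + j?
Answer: 0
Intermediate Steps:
F(j) = j + 2*j² (F(j) = (j² + j²) + j = 2*j² + j = j + 2*j²)
p(h) = -⅕ (p(h) = (h*(-⅕))/h = (-h/5)/h = -⅕)
r(s, G) = G*(G + s) (r(s, G) = (G + s)*G = G*(G + s))
(0 + 97)*r(p(-4), F(0)) = (0 + 97)*((0*(1 + 2*0))*(0*(1 + 2*0) - ⅕)) = 97*((0*(1 + 0))*(0*(1 + 0) - ⅕)) = 97*((0*1)*(0*1 - ⅕)) = 97*(0*(0 - ⅕)) = 97*(0*(-⅕)) = 97*0 = 0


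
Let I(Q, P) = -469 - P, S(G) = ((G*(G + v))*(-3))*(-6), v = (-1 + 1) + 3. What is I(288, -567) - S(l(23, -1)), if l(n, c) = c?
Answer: 134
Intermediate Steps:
v = 3 (v = 0 + 3 = 3)
S(G) = 18*G*(3 + G) (S(G) = ((G*(G + 3))*(-3))*(-6) = ((G*(3 + G))*(-3))*(-6) = -3*G*(3 + G)*(-6) = 18*G*(3 + G))
I(288, -567) - S(l(23, -1)) = (-469 - 1*(-567)) - 18*(-1)*(3 - 1) = (-469 + 567) - 18*(-1)*2 = 98 - 1*(-36) = 98 + 36 = 134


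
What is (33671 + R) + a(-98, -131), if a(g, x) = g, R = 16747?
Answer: 50320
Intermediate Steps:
(33671 + R) + a(-98, -131) = (33671 + 16747) - 98 = 50418 - 98 = 50320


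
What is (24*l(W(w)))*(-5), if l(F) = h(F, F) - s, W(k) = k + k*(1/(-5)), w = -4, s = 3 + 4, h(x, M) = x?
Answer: 1224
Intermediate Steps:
s = 7
W(k) = 4*k/5 (W(k) = k + k*(1*(-⅕)) = k + k*(-⅕) = k - k/5 = 4*k/5)
l(F) = -7 + F (l(F) = F - 1*7 = F - 7 = -7 + F)
(24*l(W(w)))*(-5) = (24*(-7 + (⅘)*(-4)))*(-5) = (24*(-7 - 16/5))*(-5) = (24*(-51/5))*(-5) = -1224/5*(-5) = 1224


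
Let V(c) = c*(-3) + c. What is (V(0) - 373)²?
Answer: 139129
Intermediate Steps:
V(c) = -2*c (V(c) = -3*c + c = -2*c)
(V(0) - 373)² = (-2*0 - 373)² = (0 - 373)² = (-373)² = 139129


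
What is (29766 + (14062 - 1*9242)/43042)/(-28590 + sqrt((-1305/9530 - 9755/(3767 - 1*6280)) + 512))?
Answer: -29241041982572472640/28085658726671111789 - 640596496*sqrt(11832205228298994)/84256976180013335367 ≈ -1.0420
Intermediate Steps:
(29766 + (14062 - 1*9242)/43042)/(-28590 + sqrt((-1305/9530 - 9755/(3767 - 1*6280)) + 512)) = (29766 + (14062 - 9242)*(1/43042))/(-28590 + sqrt((-1305*1/9530 - 9755/(3767 - 6280)) + 512)) = (29766 + 4820*(1/43042))/(-28590 + sqrt((-261/1906 - 9755/(-2513)) + 512)) = (29766 + 2410/21521)/(-28590 + sqrt((-261/1906 - 9755*(-1/2513)) + 512)) = 640596496/(21521*(-28590 + sqrt((-261/1906 + 9755/2513) + 512))) = 640596496/(21521*(-28590 + sqrt(17937137/4789778 + 512))) = 640596496/(21521*(-28590 + sqrt(2470303473/4789778))) = 640596496/(21521*(-28590 + sqrt(11832205228298994)/4789778))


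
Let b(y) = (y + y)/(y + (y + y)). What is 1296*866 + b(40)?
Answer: 3367010/3 ≈ 1.1223e+6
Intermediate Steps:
b(y) = ⅔ (b(y) = (2*y)/(y + 2*y) = (2*y)/((3*y)) = (2*y)*(1/(3*y)) = ⅔)
1296*866 + b(40) = 1296*866 + ⅔ = 1122336 + ⅔ = 3367010/3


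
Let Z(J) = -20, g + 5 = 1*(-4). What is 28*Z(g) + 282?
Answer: -278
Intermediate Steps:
g = -9 (g = -5 + 1*(-4) = -5 - 4 = -9)
28*Z(g) + 282 = 28*(-20) + 282 = -560 + 282 = -278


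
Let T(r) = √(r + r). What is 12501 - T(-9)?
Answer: 12501 - 3*I*√2 ≈ 12501.0 - 4.2426*I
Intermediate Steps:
T(r) = √2*√r (T(r) = √(2*r) = √2*√r)
12501 - T(-9) = 12501 - √2*√(-9) = 12501 - √2*3*I = 12501 - 3*I*√2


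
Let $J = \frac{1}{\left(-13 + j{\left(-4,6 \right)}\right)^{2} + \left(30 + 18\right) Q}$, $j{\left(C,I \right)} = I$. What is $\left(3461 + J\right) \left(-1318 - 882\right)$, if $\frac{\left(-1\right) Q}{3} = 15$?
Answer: $- \frac{16073574000}{2111} \approx -7.6142 \cdot 10^{6}$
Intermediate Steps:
$Q = -45$ ($Q = \left(-3\right) 15 = -45$)
$J = - \frac{1}{2111}$ ($J = \frac{1}{\left(-13 + 6\right)^{2} + \left(30 + 18\right) \left(-45\right)} = \frac{1}{\left(-7\right)^{2} + 48 \left(-45\right)} = \frac{1}{49 - 2160} = \frac{1}{-2111} = - \frac{1}{2111} \approx -0.00047371$)
$\left(3461 + J\right) \left(-1318 - 882\right) = \left(3461 - \frac{1}{2111}\right) \left(-1318 - 882\right) = \frac{7306170}{2111} \left(-2200\right) = - \frac{16073574000}{2111}$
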